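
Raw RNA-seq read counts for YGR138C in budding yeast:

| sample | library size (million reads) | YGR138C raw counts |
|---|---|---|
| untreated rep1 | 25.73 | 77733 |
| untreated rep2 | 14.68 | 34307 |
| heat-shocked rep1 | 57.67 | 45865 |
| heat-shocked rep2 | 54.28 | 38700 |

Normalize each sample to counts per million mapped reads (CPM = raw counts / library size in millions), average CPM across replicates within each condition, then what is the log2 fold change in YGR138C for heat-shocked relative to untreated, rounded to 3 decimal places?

-1.829

CPM(untreated rep1) = 77733 / 25.73 = 3021.1038
CPM(untreated rep2) = 34307 / 14.68 = 2336.9891
CPM(heat-shocked rep1) = 45865 / 57.67 = 795.3008
CPM(heat-shocked rep2) = 38700 / 54.28 = 712.9698
mean CPM(untreated) = 2679.0464; mean CPM(heat-shocked) = 754.1353
Fold change = 754.1353 / 2679.0464 = 0.28149
log2(0.28149) = -1.8288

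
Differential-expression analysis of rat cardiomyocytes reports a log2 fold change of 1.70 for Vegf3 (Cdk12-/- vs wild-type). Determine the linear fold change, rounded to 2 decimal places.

Fold change = 2^(1.70) = 3.249

3.25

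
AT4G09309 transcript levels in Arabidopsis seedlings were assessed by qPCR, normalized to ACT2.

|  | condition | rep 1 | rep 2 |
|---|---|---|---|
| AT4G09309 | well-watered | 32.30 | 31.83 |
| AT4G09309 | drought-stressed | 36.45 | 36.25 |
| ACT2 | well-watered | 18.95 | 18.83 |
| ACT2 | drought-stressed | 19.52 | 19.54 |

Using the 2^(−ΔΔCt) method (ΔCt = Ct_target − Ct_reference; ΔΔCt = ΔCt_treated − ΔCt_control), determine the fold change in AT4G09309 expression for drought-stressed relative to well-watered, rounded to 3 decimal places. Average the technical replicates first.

0.080

Mean Ct: AT4G09309 well-watered 32.065; AT4G09309 drought-stressed 36.350; ACT2 well-watered 18.890; ACT2 drought-stressed 19.530
ΔCt(well-watered) = 32.065 − 18.890 = 13.175
ΔCt(drought-stressed) = 36.350 − 19.530 = 16.820
ΔΔCt = 16.820 − 13.175 = 3.645
Fold change = 2^(−3.645) = 0.0799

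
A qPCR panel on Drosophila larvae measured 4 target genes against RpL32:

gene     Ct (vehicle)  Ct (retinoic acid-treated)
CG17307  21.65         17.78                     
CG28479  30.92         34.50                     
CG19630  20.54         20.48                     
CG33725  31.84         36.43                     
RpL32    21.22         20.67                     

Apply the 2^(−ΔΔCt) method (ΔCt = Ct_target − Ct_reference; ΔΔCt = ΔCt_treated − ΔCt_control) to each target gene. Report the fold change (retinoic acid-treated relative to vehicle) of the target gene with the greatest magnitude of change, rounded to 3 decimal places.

CG17307: ΔΔCt = (17.78−20.67) − (21.65−21.22) = -2.89 − 0.43 = -3.32; fold change = 2^3.32 = 9.987
CG28479: ΔΔCt = (34.50−20.67) − (30.92−21.22) = 13.83 − 9.70 = 4.13; fold change = 2^-4.13 = 0.057
CG19630: ΔΔCt = (20.48−20.67) − (20.54−21.22) = -0.19 − (-0.68) = 0.49; fold change = 2^-0.49 = 0.712
CG33725: ΔΔCt = (36.43−20.67) − (31.84−21.22) = 15.76 − 10.62 = 5.14; fold change = 2^-5.14 = 0.028
CG33725 has the largest |ΔΔCt| = 5.14.

0.028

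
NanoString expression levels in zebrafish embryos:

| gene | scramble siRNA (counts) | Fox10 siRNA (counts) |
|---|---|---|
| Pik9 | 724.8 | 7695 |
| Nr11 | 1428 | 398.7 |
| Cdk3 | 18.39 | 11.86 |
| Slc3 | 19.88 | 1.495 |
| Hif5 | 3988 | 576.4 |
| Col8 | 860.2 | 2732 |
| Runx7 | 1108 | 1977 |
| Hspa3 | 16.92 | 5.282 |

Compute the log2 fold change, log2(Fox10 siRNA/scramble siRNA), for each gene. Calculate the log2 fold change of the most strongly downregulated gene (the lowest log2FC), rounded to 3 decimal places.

-3.733

log2(7695/724.8) = 3.408  (Pik9)
log2(398.7/1428) = -1.841  (Nr11)
log2(11.86/18.39) = -0.633  (Cdk3)
log2(1.495/19.88) = -3.733  (Slc3)
log2(576.4/3988) = -2.791  (Hif5)
log2(2732/860.2) = 1.667  (Col8)
log2(1977/1108) = 0.835  (Runx7)
log2(5.282/16.92) = -1.680  (Hspa3)
Slc3 is most strongly downregulated.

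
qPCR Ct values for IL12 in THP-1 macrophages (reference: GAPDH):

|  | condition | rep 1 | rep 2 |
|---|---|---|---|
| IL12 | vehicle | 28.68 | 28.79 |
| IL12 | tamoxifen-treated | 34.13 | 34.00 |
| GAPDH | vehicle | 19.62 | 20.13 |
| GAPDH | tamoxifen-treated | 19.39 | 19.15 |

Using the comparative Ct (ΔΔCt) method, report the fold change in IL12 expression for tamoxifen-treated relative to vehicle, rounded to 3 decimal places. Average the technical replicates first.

Mean Ct: IL12 vehicle 28.735; IL12 tamoxifen-treated 34.065; GAPDH vehicle 19.875; GAPDH tamoxifen-treated 19.270
ΔCt(vehicle) = 28.735 − 19.875 = 8.860
ΔCt(tamoxifen-treated) = 34.065 − 19.270 = 14.795
ΔΔCt = 14.795 − 8.860 = 5.935
Fold change = 2^(−5.935) = 0.0163

0.016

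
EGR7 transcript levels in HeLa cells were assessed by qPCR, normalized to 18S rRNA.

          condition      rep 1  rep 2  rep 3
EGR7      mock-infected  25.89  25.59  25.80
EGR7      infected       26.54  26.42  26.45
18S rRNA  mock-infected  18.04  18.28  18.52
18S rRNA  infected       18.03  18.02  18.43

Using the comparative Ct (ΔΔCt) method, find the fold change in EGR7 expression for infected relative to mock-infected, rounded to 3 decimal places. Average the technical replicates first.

Mean Ct: EGR7 mock-infected 25.760; EGR7 infected 26.470; 18S rRNA mock-infected 18.280; 18S rRNA infected 18.160
ΔCt(mock-infected) = 25.760 − 18.280 = 7.480
ΔCt(infected) = 26.470 − 18.160 = 8.310
ΔΔCt = 8.310 − 7.480 = 0.830
Fold change = 2^(−0.830) = 0.5625

0.563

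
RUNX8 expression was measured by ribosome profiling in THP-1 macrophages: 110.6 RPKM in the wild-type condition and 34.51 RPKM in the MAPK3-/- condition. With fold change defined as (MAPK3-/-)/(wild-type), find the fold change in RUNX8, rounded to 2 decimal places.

Fold change = 34.51 / 110.6 = 0.312
RUNX8 is downregulated.

0.31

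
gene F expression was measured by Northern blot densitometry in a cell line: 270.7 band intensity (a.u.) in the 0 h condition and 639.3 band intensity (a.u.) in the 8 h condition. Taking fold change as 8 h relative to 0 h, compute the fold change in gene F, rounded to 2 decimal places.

2.36

Fold change = 639.3 / 270.7 = 2.362
gene F is upregulated.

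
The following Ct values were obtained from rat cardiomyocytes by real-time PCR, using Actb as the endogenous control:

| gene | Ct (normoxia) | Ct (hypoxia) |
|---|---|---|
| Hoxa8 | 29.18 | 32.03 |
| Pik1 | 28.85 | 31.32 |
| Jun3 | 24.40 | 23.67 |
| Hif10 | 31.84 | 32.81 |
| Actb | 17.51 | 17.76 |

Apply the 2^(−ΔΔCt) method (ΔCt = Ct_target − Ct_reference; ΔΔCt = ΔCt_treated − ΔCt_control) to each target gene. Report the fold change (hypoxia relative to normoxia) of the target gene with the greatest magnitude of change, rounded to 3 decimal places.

0.165

Hoxa8: ΔΔCt = (32.03−17.76) − (29.18−17.51) = 14.27 − 11.67 = 2.60; fold change = 2^-2.60 = 0.165
Pik1: ΔΔCt = (31.32−17.76) − (28.85−17.51) = 13.56 − 11.34 = 2.22; fold change = 2^-2.22 = 0.215
Jun3: ΔΔCt = (23.67−17.76) − (24.40−17.51) = 5.91 − 6.89 = -0.98; fold change = 2^0.98 = 1.972
Hif10: ΔΔCt = (32.81−17.76) − (31.84−17.51) = 15.05 − 14.33 = 0.72; fold change = 2^-0.72 = 0.607
Hoxa8 has the largest |ΔΔCt| = 2.60.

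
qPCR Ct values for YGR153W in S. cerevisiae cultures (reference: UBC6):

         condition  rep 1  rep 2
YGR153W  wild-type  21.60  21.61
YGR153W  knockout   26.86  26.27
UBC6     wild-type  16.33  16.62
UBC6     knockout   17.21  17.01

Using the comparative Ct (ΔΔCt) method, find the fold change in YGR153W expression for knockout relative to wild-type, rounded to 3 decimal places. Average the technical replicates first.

0.050

Mean Ct: YGR153W wild-type 21.605; YGR153W knockout 26.565; UBC6 wild-type 16.475; UBC6 knockout 17.110
ΔCt(wild-type) = 21.605 − 16.475 = 5.130
ΔCt(knockout) = 26.565 − 17.110 = 9.455
ΔΔCt = 9.455 − 5.130 = 4.325
Fold change = 2^(−4.325) = 0.0499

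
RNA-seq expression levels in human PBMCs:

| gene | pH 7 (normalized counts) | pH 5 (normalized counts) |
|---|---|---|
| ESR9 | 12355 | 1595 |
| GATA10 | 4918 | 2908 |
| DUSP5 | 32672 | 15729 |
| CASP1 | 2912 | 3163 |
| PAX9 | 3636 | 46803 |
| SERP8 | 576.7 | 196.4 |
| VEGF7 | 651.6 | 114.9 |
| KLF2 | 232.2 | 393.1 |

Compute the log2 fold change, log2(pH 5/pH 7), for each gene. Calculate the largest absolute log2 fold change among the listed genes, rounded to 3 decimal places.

3.686

log2(1595/12355) = -2.953  (ESR9)
log2(2908/4918) = -0.758  (GATA10)
log2(15729/32672) = -1.055  (DUSP5)
log2(3163/2912) = 0.119  (CASP1)
log2(46803/3636) = 3.686  (PAX9)
log2(196.4/576.7) = -1.554  (SERP8)
log2(114.9/651.6) = -2.504  (VEGF7)
log2(393.1/232.2) = 0.760  (KLF2)
The largest magnitude belongs to PAX9.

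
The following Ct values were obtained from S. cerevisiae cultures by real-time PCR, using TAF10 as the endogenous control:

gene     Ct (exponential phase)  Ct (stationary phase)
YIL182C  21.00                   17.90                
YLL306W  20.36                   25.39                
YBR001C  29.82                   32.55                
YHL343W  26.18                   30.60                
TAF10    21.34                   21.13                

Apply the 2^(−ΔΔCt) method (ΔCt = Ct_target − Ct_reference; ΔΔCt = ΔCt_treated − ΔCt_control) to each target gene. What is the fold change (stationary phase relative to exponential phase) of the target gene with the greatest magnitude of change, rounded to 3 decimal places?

0.026

YIL182C: ΔΔCt = (17.90−21.13) − (21.00−21.34) = -3.23 − (-0.34) = -2.89; fold change = 2^2.89 = 7.413
YLL306W: ΔΔCt = (25.39−21.13) − (20.36−21.34) = 4.26 − (-0.98) = 5.24; fold change = 2^-5.24 = 0.026
YBR001C: ΔΔCt = (32.55−21.13) − (29.82−21.34) = 11.42 − 8.48 = 2.94; fold change = 2^-2.94 = 0.130
YHL343W: ΔΔCt = (30.60−21.13) − (26.18−21.34) = 9.47 − 4.84 = 4.63; fold change = 2^-4.63 = 0.040
YLL306W has the largest |ΔΔCt| = 5.24.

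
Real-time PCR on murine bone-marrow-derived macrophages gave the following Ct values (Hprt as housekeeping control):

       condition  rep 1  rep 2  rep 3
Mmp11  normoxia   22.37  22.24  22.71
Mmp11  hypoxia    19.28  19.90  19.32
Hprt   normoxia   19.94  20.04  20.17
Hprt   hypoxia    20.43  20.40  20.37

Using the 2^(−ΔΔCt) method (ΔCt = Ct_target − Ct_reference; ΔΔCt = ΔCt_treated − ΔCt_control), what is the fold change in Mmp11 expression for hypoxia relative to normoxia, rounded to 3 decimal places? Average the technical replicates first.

9.781

Mean Ct: Mmp11 normoxia 22.440; Mmp11 hypoxia 19.500; Hprt normoxia 20.050; Hprt hypoxia 20.400
ΔCt(normoxia) = 22.440 − 20.050 = 2.390
ΔCt(hypoxia) = 19.500 − 20.400 = -0.900
ΔΔCt = -0.900 − 2.390 = -3.290
Fold change = 2^(−(-3.290)) = 2^3.290 = 9.7811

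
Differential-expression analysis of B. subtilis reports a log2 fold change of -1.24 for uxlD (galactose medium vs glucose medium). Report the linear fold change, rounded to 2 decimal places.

Fold change = 2^(-1.24) = 0.423
That is, uxlD drops to 42.3% of the glucose medium level.

0.42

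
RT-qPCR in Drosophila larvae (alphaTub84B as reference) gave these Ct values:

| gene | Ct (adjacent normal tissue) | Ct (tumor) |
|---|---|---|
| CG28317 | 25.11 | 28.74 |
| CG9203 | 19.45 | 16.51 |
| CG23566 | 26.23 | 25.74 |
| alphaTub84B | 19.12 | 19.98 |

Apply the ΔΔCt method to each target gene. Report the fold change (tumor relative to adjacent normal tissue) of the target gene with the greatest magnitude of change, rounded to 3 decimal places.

CG28317: ΔΔCt = (28.74−19.98) − (25.11−19.12) = 8.76 − 5.99 = 2.77; fold change = 2^-2.77 = 0.147
CG9203: ΔΔCt = (16.51−19.98) − (19.45−19.12) = -3.47 − 0.33 = -3.80; fold change = 2^3.80 = 13.929
CG23566: ΔΔCt = (25.74−19.98) − (26.23−19.12) = 5.76 − 7.11 = -1.35; fold change = 2^1.35 = 2.549
CG9203 has the largest |ΔΔCt| = 3.80.

13.929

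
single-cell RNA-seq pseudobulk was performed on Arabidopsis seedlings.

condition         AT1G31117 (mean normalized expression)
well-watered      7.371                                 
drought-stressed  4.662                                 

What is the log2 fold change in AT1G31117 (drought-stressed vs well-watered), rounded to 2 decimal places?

-0.66

Fold change = 4.662 / 7.371 = 0.6325
log2(0.6325) = -0.661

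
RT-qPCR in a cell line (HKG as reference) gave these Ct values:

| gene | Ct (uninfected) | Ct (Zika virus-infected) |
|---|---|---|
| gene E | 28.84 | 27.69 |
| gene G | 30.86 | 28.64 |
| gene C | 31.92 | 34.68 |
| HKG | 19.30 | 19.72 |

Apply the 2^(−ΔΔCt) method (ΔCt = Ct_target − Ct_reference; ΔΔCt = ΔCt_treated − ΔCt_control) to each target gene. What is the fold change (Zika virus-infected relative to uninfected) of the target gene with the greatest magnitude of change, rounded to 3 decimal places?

gene E: ΔΔCt = (27.69−19.72) − (28.84−19.30) = 7.97 − 9.54 = -1.57; fold change = 2^1.57 = 2.969
gene G: ΔΔCt = (28.64−19.72) − (30.86−19.30) = 8.92 − 11.56 = -2.64; fold change = 2^2.64 = 6.233
gene C: ΔΔCt = (34.68−19.72) − (31.92−19.30) = 14.96 − 12.62 = 2.34; fold change = 2^-2.34 = 0.198
gene G has the largest |ΔΔCt| = 2.64.

6.233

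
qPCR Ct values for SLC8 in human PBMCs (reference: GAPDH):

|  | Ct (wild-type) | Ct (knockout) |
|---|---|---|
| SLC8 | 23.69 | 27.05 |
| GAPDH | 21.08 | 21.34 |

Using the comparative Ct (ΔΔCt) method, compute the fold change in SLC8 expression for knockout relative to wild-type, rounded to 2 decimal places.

0.12

ΔCt(wild-type) = 23.690 − 21.080 = 2.610
ΔCt(knockout) = 27.050 − 21.340 = 5.710
ΔΔCt = 5.710 − 2.610 = 3.100
Fold change = 2^(−3.100) = 0.117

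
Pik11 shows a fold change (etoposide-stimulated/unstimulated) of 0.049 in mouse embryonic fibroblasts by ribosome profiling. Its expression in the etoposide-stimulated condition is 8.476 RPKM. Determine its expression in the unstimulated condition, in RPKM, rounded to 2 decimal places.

172.98

unstimulated expression = 8.476 / 0.049 = 172.98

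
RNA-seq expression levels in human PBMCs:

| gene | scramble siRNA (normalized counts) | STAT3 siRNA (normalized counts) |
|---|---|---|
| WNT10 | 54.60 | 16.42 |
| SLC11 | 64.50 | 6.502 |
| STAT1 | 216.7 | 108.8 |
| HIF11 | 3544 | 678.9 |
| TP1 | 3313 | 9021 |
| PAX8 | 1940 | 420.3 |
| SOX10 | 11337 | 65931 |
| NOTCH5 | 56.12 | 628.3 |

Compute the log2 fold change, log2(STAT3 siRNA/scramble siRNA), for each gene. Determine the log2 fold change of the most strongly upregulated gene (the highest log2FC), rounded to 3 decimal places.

3.485

log2(16.42/54.60) = -1.733  (WNT10)
log2(6.502/64.50) = -3.310  (SLC11)
log2(108.8/216.7) = -0.994  (STAT1)
log2(678.9/3544) = -2.384  (HIF11)
log2(9021/3313) = 1.445  (TP1)
log2(420.3/1940) = -2.207  (PAX8)
log2(65931/11337) = 2.540  (SOX10)
log2(628.3/56.12) = 3.485  (NOTCH5)
NOTCH5 is most strongly upregulated.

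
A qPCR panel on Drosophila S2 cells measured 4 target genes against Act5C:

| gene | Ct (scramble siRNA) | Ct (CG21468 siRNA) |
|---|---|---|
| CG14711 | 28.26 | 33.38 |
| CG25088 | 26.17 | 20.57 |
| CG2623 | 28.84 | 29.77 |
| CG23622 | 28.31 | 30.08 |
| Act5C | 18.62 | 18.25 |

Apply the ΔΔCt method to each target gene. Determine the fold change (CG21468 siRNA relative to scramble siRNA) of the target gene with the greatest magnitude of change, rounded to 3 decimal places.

CG14711: ΔΔCt = (33.38−18.25) − (28.26−18.62) = 15.13 − 9.64 = 5.49; fold change = 2^-5.49 = 0.022
CG25088: ΔΔCt = (20.57−18.25) − (26.17−18.62) = 2.32 − 7.55 = -5.23; fold change = 2^5.23 = 37.531
CG2623: ΔΔCt = (29.77−18.25) − (28.84−18.62) = 11.52 − 10.22 = 1.30; fold change = 2^-1.30 = 0.406
CG23622: ΔΔCt = (30.08−18.25) − (28.31−18.62) = 11.83 − 9.69 = 2.14; fold change = 2^-2.14 = 0.227
CG14711 has the largest |ΔΔCt| = 5.49.

0.022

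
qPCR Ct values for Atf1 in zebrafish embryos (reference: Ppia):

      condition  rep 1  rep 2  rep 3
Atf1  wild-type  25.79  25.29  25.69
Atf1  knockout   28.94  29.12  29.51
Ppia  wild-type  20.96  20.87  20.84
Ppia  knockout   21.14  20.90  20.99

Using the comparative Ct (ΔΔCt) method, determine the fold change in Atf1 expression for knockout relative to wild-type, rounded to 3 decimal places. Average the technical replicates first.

Mean Ct: Atf1 wild-type 25.590; Atf1 knockout 29.190; Ppia wild-type 20.890; Ppia knockout 21.010
ΔCt(wild-type) = 25.590 − 20.890 = 4.700
ΔCt(knockout) = 29.190 − 21.010 = 8.180
ΔΔCt = 8.180 − 4.700 = 3.480
Fold change = 2^(−3.480) = 0.0896

0.090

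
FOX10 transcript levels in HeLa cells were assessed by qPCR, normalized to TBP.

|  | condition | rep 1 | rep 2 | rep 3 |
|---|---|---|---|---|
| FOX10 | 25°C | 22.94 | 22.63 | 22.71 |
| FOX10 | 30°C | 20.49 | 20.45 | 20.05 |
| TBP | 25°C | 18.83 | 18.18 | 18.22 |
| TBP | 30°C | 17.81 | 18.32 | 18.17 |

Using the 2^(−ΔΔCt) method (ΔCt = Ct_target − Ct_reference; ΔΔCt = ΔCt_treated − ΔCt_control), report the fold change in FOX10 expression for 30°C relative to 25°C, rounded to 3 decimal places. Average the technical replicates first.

4.347

Mean Ct: FOX10 25°C 22.760; FOX10 30°C 20.330; TBP 25°C 18.410; TBP 30°C 18.100
ΔCt(25°C) = 22.760 − 18.410 = 4.350
ΔCt(30°C) = 20.330 − 18.100 = 2.230
ΔΔCt = 2.230 − 4.350 = -2.120
Fold change = 2^(−(-2.120)) = 2^2.120 = 4.3469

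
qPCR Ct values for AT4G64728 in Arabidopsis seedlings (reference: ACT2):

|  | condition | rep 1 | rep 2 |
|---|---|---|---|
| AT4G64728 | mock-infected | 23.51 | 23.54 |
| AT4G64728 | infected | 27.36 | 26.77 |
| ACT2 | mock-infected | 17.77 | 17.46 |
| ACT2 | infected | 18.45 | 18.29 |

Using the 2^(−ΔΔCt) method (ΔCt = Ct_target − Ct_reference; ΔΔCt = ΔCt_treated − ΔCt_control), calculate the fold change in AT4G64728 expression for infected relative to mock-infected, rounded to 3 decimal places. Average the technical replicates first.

0.145

Mean Ct: AT4G64728 mock-infected 23.525; AT4G64728 infected 27.065; ACT2 mock-infected 17.615; ACT2 infected 18.370
ΔCt(mock-infected) = 23.525 − 17.615 = 5.910
ΔCt(infected) = 27.065 − 18.370 = 8.695
ΔΔCt = 8.695 − 5.910 = 2.785
Fold change = 2^(−2.785) = 0.1451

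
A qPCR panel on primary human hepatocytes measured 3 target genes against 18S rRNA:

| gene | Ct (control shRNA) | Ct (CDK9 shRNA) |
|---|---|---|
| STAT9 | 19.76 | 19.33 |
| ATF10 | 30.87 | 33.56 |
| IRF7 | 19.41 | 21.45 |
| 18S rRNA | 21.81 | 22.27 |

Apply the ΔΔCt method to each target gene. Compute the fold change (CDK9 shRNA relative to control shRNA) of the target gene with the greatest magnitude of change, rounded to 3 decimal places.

0.213

STAT9: ΔΔCt = (19.33−22.27) − (19.76−21.81) = -2.94 − (-2.05) = -0.89; fold change = 2^0.89 = 1.853
ATF10: ΔΔCt = (33.56−22.27) − (30.87−21.81) = 11.29 − 9.06 = 2.23; fold change = 2^-2.23 = 0.213
IRF7: ΔΔCt = (21.45−22.27) − (19.41−21.81) = -0.82 − (-2.40) = 1.58; fold change = 2^-1.58 = 0.334
ATF10 has the largest |ΔΔCt| = 2.23.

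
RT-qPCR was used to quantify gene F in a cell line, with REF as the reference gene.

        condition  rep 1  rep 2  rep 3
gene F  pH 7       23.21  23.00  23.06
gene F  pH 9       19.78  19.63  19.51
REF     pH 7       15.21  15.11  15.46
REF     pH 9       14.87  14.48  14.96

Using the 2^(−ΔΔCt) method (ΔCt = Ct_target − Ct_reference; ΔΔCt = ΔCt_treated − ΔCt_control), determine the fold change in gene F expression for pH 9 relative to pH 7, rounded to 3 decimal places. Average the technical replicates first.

Mean Ct: gene F pH 7 23.090; gene F pH 9 19.640; REF pH 7 15.260; REF pH 9 14.770
ΔCt(pH 7) = 23.090 − 15.260 = 7.830
ΔCt(pH 9) = 19.640 − 14.770 = 4.870
ΔΔCt = 4.870 − 7.830 = -2.960
Fold change = 2^(−(-2.960)) = 2^2.960 = 7.7812

7.781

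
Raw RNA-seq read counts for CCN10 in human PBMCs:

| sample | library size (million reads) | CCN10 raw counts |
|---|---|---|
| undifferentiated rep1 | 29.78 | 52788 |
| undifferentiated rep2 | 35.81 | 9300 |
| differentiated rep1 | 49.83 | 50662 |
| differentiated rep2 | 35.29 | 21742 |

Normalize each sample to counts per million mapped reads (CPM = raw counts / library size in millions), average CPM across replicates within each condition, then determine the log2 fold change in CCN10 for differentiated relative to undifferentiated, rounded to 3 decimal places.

-0.316

CPM(undifferentiated rep1) = 52788 / 29.78 = 1772.5991
CPM(undifferentiated rep2) = 9300 / 35.81 = 259.7040
CPM(differentiated rep1) = 50662 / 49.83 = 1016.6968
CPM(differentiated rep2) = 21742 / 35.29 = 616.0952
mean CPM(undifferentiated) = 1016.1515; mean CPM(differentiated) = 816.3960
Fold change = 816.3960 / 1016.1515 = 0.80342
log2(0.80342) = -0.3158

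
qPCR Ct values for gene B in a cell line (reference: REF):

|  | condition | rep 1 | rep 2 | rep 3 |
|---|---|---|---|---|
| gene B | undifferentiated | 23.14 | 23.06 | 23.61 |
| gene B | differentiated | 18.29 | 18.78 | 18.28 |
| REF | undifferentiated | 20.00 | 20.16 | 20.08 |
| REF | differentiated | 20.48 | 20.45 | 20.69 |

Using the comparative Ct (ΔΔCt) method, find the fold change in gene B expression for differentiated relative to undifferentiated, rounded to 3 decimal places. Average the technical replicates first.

Mean Ct: gene B undifferentiated 23.270; gene B differentiated 18.450; REF undifferentiated 20.080; REF differentiated 20.540
ΔCt(undifferentiated) = 23.270 − 20.080 = 3.190
ΔCt(differentiated) = 18.450 − 20.540 = -2.090
ΔΔCt = -2.090 − 3.190 = -5.280
Fold change = 2^(−(-5.280)) = 2^5.280 = 38.8542

38.854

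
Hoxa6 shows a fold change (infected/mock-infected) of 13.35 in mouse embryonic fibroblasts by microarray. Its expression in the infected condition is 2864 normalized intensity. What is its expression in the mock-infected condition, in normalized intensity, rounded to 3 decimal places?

mock-infected expression = 2864 / 13.35 = 214.532

214.532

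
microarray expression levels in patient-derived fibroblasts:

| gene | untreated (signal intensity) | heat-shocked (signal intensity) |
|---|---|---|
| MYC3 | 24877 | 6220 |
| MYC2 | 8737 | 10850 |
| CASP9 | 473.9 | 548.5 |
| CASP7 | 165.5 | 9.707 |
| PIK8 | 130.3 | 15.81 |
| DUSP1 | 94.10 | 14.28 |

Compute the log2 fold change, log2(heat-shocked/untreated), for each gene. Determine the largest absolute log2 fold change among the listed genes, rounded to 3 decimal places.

log2(6220/24877) = -2.000  (MYC3)
log2(10850/8737) = 0.312  (MYC2)
log2(548.5/473.9) = 0.211  (CASP9)
log2(9.707/165.5) = -4.092  (CASP7)
log2(15.81/130.3) = -3.043  (PIK8)
log2(14.28/94.10) = -2.720  (DUSP1)
The largest magnitude belongs to CASP7.

4.092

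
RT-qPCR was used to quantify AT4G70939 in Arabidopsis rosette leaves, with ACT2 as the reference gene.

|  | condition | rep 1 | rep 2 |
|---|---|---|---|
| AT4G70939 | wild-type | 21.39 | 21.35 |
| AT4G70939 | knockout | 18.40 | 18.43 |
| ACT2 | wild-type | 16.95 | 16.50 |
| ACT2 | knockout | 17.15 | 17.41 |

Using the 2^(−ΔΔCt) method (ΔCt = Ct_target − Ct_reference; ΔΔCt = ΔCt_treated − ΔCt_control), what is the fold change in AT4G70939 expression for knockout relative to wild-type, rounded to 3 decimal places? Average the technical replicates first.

Mean Ct: AT4G70939 wild-type 21.370; AT4G70939 knockout 18.415; ACT2 wild-type 16.725; ACT2 knockout 17.280
ΔCt(wild-type) = 21.370 − 16.725 = 4.645
ΔCt(knockout) = 18.415 − 17.280 = 1.135
ΔΔCt = 1.135 − 4.645 = -3.510
Fold change = 2^(−(-3.510)) = 2^3.510 = 11.3924

11.392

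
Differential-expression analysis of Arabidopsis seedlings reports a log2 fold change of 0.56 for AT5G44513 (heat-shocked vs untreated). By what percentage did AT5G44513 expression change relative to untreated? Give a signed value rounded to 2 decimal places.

Fold change = 2^(0.56) = 1.4743
Percent change = (FC − 1) × 100% = (1.4743 − 1) × 100 = 47.43%

47.43%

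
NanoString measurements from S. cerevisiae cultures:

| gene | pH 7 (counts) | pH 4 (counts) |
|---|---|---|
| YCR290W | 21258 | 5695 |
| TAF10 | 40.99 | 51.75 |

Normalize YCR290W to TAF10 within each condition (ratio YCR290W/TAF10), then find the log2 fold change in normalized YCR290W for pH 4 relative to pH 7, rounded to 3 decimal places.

YCR290W/TAF10 (pH 7) = 21258 / 40.99 = 518.61
YCR290W/TAF10 (pH 4) = 5695 / 51.75 = 110.05
Fold change = 110.05 / 518.61 = 0.2122
log2(0.2122) = -2.2365

-2.237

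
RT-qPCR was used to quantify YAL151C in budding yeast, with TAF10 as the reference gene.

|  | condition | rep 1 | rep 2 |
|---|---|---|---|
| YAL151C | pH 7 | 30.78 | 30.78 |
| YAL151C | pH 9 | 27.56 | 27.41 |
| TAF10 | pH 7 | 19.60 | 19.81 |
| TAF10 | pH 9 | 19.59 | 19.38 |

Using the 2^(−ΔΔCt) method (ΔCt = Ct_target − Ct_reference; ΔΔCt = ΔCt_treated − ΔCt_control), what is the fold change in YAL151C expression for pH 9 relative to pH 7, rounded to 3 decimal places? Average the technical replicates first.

Mean Ct: YAL151C pH 7 30.780; YAL151C pH 9 27.485; TAF10 pH 7 19.705; TAF10 pH 9 19.485
ΔCt(pH 7) = 30.780 − 19.705 = 11.075
ΔCt(pH 9) = 27.485 − 19.485 = 8.000
ΔΔCt = 8.000 − 11.075 = -3.075
Fold change = 2^(−(-3.075)) = 2^3.075 = 8.4269

8.427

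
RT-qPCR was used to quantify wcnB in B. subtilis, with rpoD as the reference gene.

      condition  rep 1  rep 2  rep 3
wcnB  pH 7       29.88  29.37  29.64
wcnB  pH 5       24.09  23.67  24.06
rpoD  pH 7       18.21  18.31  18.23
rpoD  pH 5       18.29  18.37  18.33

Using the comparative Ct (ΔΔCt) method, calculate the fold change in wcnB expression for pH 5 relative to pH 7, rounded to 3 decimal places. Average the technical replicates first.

54.569

Mean Ct: wcnB pH 7 29.630; wcnB pH 5 23.940; rpoD pH 7 18.250; rpoD pH 5 18.330
ΔCt(pH 7) = 29.630 − 18.250 = 11.380
ΔCt(pH 5) = 23.940 − 18.330 = 5.610
ΔΔCt = 5.610 − 11.380 = -5.770
Fold change = 2^(−(-5.770)) = 2^5.770 = 54.5686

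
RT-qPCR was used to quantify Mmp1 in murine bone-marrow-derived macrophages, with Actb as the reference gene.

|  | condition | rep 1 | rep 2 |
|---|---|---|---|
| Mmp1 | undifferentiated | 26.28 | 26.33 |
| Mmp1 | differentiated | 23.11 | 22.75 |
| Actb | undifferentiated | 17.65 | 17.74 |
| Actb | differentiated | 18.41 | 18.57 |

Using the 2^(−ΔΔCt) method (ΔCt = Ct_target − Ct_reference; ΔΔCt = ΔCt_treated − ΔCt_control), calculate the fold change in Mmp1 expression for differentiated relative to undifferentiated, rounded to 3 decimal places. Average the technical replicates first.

18.001

Mean Ct: Mmp1 undifferentiated 26.305; Mmp1 differentiated 22.930; Actb undifferentiated 17.695; Actb differentiated 18.490
ΔCt(undifferentiated) = 26.305 − 17.695 = 8.610
ΔCt(differentiated) = 22.930 − 18.490 = 4.440
ΔΔCt = 4.440 − 8.610 = -4.170
Fold change = 2^(−(-4.170)) = 2^4.170 = 18.0009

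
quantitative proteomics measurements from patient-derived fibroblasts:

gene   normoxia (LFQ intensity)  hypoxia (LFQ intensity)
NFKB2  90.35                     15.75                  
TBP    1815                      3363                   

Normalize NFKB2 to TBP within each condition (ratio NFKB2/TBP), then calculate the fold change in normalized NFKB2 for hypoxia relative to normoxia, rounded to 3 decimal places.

0.094

NFKB2/TBP (normoxia) = 90.35 / 1815 = 0.04978
NFKB2/TBP (hypoxia) = 15.75 / 3363 = 0.0046833
Fold change = 0.0046833 / 0.04978 = 0.0941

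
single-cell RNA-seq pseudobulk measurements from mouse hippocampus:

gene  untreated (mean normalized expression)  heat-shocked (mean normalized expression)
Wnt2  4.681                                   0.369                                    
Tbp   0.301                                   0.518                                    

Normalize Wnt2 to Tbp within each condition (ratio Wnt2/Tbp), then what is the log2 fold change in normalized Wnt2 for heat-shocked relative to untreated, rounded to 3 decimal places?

-4.448

Wnt2/Tbp (untreated) = 4.681 / 0.301 = 15.551
Wnt2/Tbp (heat-shocked) = 0.369 / 0.518 = 0.71236
Fold change = 0.71236 / 15.551 = 0.0458
log2(0.0458) = -4.4483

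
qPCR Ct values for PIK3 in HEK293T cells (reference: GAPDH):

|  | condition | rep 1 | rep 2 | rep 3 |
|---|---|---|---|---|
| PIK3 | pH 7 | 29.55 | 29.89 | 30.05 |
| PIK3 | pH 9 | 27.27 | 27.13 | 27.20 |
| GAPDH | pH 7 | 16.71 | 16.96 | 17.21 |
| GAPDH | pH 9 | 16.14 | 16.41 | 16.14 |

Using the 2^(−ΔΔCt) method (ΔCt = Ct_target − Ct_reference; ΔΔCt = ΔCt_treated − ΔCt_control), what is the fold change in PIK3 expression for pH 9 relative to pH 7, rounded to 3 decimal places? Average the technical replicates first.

3.732

Mean Ct: PIK3 pH 7 29.830; PIK3 pH 9 27.200; GAPDH pH 7 16.960; GAPDH pH 9 16.230
ΔCt(pH 7) = 29.830 − 16.960 = 12.870
ΔCt(pH 9) = 27.200 − 16.230 = 10.970
ΔΔCt = 10.970 − 12.870 = -1.900
Fold change = 2^(−(-1.900)) = 2^1.900 = 3.7321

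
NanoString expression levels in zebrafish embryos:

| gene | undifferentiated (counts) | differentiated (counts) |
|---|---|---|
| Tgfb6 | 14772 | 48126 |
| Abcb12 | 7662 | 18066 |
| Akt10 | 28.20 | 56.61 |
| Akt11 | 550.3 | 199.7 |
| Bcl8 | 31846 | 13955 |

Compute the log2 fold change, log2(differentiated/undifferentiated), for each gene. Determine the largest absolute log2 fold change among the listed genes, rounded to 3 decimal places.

log2(48126/14772) = 1.704  (Tgfb6)
log2(18066/7662) = 1.237  (Abcb12)
log2(56.61/28.20) = 1.005  (Akt10)
log2(199.7/550.3) = -1.462  (Akt11)
log2(13955/31846) = -1.190  (Bcl8)
The largest magnitude belongs to Tgfb6.

1.704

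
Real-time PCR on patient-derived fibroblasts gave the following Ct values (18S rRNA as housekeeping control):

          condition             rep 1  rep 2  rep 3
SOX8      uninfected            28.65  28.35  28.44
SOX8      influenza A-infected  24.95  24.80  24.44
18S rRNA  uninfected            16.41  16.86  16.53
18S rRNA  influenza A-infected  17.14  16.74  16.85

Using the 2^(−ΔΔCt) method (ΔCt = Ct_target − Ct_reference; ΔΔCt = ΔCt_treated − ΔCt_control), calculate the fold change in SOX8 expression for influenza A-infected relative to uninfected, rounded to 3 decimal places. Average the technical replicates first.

Mean Ct: SOX8 uninfected 28.480; SOX8 influenza A-infected 24.730; 18S rRNA uninfected 16.600; 18S rRNA influenza A-infected 16.910
ΔCt(uninfected) = 28.480 − 16.600 = 11.880
ΔCt(influenza A-infected) = 24.730 − 16.910 = 7.820
ΔΔCt = 7.820 − 11.880 = -4.060
Fold change = 2^(−(-4.060)) = 2^4.060 = 16.6795

16.679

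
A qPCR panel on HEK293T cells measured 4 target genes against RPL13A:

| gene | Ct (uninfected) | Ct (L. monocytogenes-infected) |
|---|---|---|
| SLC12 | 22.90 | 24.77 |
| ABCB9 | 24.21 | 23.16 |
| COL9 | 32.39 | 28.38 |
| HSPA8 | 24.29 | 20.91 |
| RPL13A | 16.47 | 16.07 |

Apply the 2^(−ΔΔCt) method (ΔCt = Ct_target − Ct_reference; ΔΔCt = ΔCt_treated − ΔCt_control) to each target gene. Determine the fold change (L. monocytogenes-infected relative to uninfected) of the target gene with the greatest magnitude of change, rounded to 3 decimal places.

12.210

SLC12: ΔΔCt = (24.77−16.07) − (22.90−16.47) = 8.70 − 6.43 = 2.27; fold change = 2^-2.27 = 0.207
ABCB9: ΔΔCt = (23.16−16.07) − (24.21−16.47) = 7.09 − 7.74 = -0.65; fold change = 2^0.65 = 1.569
COL9: ΔΔCt = (28.38−16.07) − (32.39−16.47) = 12.31 − 15.92 = -3.61; fold change = 2^3.61 = 12.210
HSPA8: ΔΔCt = (20.91−16.07) − (24.29−16.47) = 4.84 − 7.82 = -2.98; fold change = 2^2.98 = 7.890
COL9 has the largest |ΔΔCt| = 3.61.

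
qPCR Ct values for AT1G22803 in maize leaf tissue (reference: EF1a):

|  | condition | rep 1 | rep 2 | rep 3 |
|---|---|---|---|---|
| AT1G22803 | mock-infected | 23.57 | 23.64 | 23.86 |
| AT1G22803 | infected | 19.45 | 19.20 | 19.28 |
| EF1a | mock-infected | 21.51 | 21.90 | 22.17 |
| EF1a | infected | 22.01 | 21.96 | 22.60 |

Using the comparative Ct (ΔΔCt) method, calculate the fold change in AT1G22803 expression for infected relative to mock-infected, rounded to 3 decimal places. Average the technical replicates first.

26.173

Mean Ct: AT1G22803 mock-infected 23.690; AT1G22803 infected 19.310; EF1a mock-infected 21.860; EF1a infected 22.190
ΔCt(mock-infected) = 23.690 − 21.860 = 1.830
ΔCt(infected) = 19.310 − 22.190 = -2.880
ΔΔCt = -2.880 − 1.830 = -4.710
Fold change = 2^(−(-4.710)) = 2^4.710 = 26.1729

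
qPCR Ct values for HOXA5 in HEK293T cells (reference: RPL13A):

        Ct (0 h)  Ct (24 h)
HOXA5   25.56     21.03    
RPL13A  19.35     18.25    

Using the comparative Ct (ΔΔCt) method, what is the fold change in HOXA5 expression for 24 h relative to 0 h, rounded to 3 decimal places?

ΔCt(0 h) = 25.560 − 19.350 = 6.210
ΔCt(24 h) = 21.030 − 18.250 = 2.780
ΔΔCt = 2.780 − 6.210 = -3.430
Fold change = 2^(−(-3.430)) = 2^3.430 = 10.7779

10.778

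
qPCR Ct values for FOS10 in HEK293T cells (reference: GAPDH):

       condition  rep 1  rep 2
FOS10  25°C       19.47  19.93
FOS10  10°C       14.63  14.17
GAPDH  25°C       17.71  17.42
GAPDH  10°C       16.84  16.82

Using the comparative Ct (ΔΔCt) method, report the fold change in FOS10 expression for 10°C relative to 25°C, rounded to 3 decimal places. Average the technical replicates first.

Mean Ct: FOS10 25°C 19.700; FOS10 10°C 14.400; GAPDH 25°C 17.565; GAPDH 10°C 16.830
ΔCt(25°C) = 19.700 − 17.565 = 2.135
ΔCt(10°C) = 14.400 − 16.830 = -2.430
ΔΔCt = -2.430 − 2.135 = -4.565
Fold change = 2^(−(-4.565)) = 2^4.565 = 23.6702

23.670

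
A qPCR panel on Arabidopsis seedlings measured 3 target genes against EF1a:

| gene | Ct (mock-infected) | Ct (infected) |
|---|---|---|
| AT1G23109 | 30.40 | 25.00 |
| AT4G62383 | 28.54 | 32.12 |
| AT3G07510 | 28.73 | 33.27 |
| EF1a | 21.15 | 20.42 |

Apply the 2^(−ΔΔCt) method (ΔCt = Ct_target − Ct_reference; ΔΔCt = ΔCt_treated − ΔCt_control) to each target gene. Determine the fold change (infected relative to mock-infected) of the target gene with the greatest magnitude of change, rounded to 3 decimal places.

AT1G23109: ΔΔCt = (25.00−20.42) − (30.40−21.15) = 4.58 − 9.25 = -4.67; fold change = 2^4.67 = 25.457
AT4G62383: ΔΔCt = (32.12−20.42) − (28.54−21.15) = 11.70 − 7.39 = 4.31; fold change = 2^-4.31 = 0.050
AT3G07510: ΔΔCt = (33.27−20.42) − (28.73−21.15) = 12.85 − 7.58 = 5.27; fold change = 2^-5.27 = 0.026
AT3G07510 has the largest |ΔΔCt| = 5.27.

0.026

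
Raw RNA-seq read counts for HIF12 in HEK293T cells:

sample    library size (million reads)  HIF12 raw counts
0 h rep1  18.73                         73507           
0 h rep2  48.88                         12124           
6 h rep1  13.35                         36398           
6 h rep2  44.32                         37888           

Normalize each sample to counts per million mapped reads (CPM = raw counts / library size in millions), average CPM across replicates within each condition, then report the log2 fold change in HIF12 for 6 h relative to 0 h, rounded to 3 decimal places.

-0.220

CPM(0 h rep1) = 73507 / 18.73 = 3924.5595
CPM(0 h rep2) = 12124 / 48.88 = 248.0360
CPM(6 h rep1) = 36398 / 13.35 = 2726.4419
CPM(6 h rep2) = 37888 / 44.32 = 854.8736
mean CPM(0 h) = 2086.2978; mean CPM(6 h) = 1790.6578
Fold change = 1790.6578 / 2086.2978 = 0.85829
log2(0.85829) = -0.2205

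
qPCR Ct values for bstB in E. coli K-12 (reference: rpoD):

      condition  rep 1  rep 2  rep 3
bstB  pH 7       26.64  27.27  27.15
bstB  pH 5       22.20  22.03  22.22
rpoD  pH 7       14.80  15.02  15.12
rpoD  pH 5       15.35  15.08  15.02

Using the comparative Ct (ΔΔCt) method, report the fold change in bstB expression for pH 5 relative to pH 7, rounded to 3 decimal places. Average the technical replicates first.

32.900

Mean Ct: bstB pH 7 27.020; bstB pH 5 22.150; rpoD pH 7 14.980; rpoD pH 5 15.150
ΔCt(pH 7) = 27.020 − 14.980 = 12.040
ΔCt(pH 5) = 22.150 − 15.150 = 7.000
ΔΔCt = 7.000 − 12.040 = -5.040
Fold change = 2^(−(-5.040)) = 2^5.040 = 32.8996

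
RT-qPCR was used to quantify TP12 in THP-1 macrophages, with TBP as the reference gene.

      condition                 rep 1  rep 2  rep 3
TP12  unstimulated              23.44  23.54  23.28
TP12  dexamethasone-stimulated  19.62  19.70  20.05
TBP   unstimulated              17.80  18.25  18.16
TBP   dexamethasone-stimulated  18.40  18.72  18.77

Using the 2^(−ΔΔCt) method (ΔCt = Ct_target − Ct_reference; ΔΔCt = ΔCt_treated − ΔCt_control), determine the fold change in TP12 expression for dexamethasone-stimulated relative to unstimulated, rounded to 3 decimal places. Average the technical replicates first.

18.252

Mean Ct: TP12 unstimulated 23.420; TP12 dexamethasone-stimulated 19.790; TBP unstimulated 18.070; TBP dexamethasone-stimulated 18.630
ΔCt(unstimulated) = 23.420 − 18.070 = 5.350
ΔCt(dexamethasone-stimulated) = 19.790 − 18.630 = 1.160
ΔΔCt = 1.160 − 5.350 = -4.190
Fold change = 2^(−(-4.190)) = 2^4.190 = 18.2522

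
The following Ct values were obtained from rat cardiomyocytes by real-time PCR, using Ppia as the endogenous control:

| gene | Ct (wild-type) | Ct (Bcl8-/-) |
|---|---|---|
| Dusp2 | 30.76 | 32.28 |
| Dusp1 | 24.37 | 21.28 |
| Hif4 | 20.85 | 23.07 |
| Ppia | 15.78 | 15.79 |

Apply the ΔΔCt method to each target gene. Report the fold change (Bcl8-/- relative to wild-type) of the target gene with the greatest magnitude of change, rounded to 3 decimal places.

Dusp2: ΔΔCt = (32.28−15.79) − (30.76−15.78) = 16.49 − 14.98 = 1.51; fold change = 2^-1.51 = 0.351
Dusp1: ΔΔCt = (21.28−15.79) − (24.37−15.78) = 5.49 − 8.59 = -3.10; fold change = 2^3.10 = 8.574
Hif4: ΔΔCt = (23.07−15.79) − (20.85−15.78) = 7.28 − 5.07 = 2.21; fold change = 2^-2.21 = 0.216
Dusp1 has the largest |ΔΔCt| = 3.10.

8.574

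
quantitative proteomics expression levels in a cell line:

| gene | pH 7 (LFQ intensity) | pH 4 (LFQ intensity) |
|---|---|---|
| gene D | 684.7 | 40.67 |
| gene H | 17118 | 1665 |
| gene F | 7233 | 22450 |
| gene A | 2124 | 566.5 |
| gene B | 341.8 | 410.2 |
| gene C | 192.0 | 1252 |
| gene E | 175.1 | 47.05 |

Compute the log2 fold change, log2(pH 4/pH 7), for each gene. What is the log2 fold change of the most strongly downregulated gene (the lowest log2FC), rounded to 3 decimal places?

-4.073

log2(40.67/684.7) = -4.073  (gene D)
log2(1665/17118) = -3.362  (gene H)
log2(22450/7233) = 1.634  (gene F)
log2(566.5/2124) = -1.907  (gene A)
log2(410.2/341.8) = 0.263  (gene B)
log2(1252/192.0) = 2.705  (gene C)
log2(47.05/175.1) = -1.896  (gene E)
gene D is most strongly downregulated.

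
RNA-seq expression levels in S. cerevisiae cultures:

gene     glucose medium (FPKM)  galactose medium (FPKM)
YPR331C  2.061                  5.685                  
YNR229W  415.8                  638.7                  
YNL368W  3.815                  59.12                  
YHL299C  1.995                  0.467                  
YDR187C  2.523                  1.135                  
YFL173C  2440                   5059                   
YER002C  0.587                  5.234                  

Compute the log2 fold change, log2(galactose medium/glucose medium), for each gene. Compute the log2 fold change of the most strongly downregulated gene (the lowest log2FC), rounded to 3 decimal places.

-2.095

log2(5.685/2.061) = 1.464  (YPR331C)
log2(638.7/415.8) = 0.619  (YNR229W)
log2(59.12/3.815) = 3.954  (YNL368W)
log2(0.467/1.995) = -2.095  (YHL299C)
log2(1.135/2.523) = -1.152  (YDR187C)
log2(5059/2440) = 1.052  (YFL173C)
log2(5.234/0.587) = 3.156  (YER002C)
YHL299C is most strongly downregulated.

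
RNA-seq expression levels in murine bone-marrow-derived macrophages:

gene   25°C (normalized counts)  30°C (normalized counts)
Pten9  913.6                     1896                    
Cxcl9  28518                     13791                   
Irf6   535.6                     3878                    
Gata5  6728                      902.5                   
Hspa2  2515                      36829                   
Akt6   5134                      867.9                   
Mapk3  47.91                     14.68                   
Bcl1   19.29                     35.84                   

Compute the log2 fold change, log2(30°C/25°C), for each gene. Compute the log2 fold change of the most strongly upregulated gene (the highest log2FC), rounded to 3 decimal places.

log2(1896/913.6) = 1.053  (Pten9)
log2(13791/28518) = -1.048  (Cxcl9)
log2(3878/535.6) = 2.856  (Irf6)
log2(902.5/6728) = -2.898  (Gata5)
log2(36829/2515) = 3.872  (Hspa2)
log2(867.9/5134) = -2.564  (Akt6)
log2(14.68/47.91) = -1.706  (Mapk3)
log2(35.84/19.29) = 0.894  (Bcl1)
Hspa2 is most strongly upregulated.

3.872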